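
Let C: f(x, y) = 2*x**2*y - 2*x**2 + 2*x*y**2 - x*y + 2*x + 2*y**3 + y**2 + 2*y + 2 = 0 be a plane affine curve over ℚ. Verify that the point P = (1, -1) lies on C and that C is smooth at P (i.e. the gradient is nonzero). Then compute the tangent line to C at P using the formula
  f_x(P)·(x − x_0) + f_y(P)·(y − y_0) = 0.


Tangent line at P: -3*x + 3*y + 6 = 0.

Step 1: f(1, -1) = 0, so P lies on C.
Step 2: partial derivatives
  f_x(x, y) = 4*x*y - 4*x + 2*y**2 - y + 2, f_y(x, y) = 2*x**2 + 4*x*y - x + 6*y**2 + 2*y + 2.
  f_x(P) = -3, f_y(P) = 3 (gradient nonzero, so P is smooth).
Step 3: tangent line at P: -3·(x − 1) + 3·(y − -1) = 0.
Expanding: -3*x + 3*y + 6 = 0.


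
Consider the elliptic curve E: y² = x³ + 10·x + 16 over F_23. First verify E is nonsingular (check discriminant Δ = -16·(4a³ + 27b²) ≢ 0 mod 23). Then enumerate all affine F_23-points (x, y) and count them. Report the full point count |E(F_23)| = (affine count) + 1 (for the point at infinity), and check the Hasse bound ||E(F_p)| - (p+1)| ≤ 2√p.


Affine points = {(0, 4), (0, 19), (1, 2), (1, 21), (3, 2), (3, 21), (6, 4), (6, 19), (10, 9), (10, 14), (11, 10), (11, 13), (12, 1), (12, 22), (14, 5), (14, 18), (17, 4), (17, 19), (18, 5), (18, 18), (19, 2), (19, 21)}; affine count = 22; |E(F_23)| = 23.

Discriminant check: Δ ∝ 4a³ + 27b² = 4·10³ + 27·16² = 4·1000 + 27·256 ≡ 10 (mod 23). Nonzero ⇒ E is nonsingular.
For each x ∈ F_23, compute rhs = x³ + 10·x + 16 mod 23, then count y ∈ F_23 with y² ≡ rhs.
  x = 0: rhs = 16, matching y values: 4, 19 (2 points).
  x = 1: rhs = 4, matching y values: 2, 21 (2 points).
  x = 2: rhs = 21, matching y values: none (0 points).
  x = 3: rhs = 4, matching y values: 2, 21 (2 points).
  x = 4: rhs = 5, matching y values: none (0 points).
  x = 5: rhs = 7, matching y values: none (0 points).
  x = 6: rhs = 16, matching y values: 4, 19 (2 points).
  x = 7: rhs = 15, matching y values: none (0 points).
  x = 8: rhs = 10, matching y values: none (0 points).
  x = 9: rhs = 7, matching y values: none (0 points).
  x = 10: rhs = 12, matching y values: 9, 14 (2 points).
  x = 11: rhs = 8, matching y values: 10, 13 (2 points).
  x = 12: rhs = 1, matching y values: 1, 22 (2 points).
  x = 13: rhs = 20, matching y values: none (0 points).
  x = 14: rhs = 2, matching y values: 5, 18 (2 points).
  x = 15: rhs = 22, matching y values: none (0 points).
  x = 16: rhs = 17, matching y values: none (0 points).
  x = 17: rhs = 16, matching y values: 4, 19 (2 points).
  x = 18: rhs = 2, matching y values: 5, 18 (2 points).
  x = 19: rhs = 4, matching y values: 2, 21 (2 points).
  x = 20: rhs = 5, matching y values: none (0 points).
  x = 21: rhs = 11, matching y values: none (0 points).
  x = 22: rhs = 5, matching y values: none (0 points).
Total affine count: 22.
Full point count |E(F_23)| = 22 + 1 = 23.
Hasse bound: |23 − (23+1)| = |-1| = 1 ≤ 2√23 ≈ 9.5917 ✓.


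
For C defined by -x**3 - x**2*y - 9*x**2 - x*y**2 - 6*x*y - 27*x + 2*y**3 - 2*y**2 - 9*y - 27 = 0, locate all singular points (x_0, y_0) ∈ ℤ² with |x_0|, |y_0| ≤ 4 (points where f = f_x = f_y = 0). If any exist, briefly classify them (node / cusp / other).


Singular points: {(-3, 0)}; classification: cusp.

Compute partial derivatives:
  f_x = -3*x**2 - 2*x*y - 18*x - y**2 - 6*y - 27.
  f_y = -x**2 - 2*x*y - 6*x + 6*y**2 - 4*y - 9.
Scan x_0 ∈ {−4, ..., 4}. For each x_0, f_y(x_0, y) is a polynomial in y; find its integer roots y ∈ {−4, ..., 4}, then test f_x and f at those candidates.
  x = -4: f_y(-4, y) = 6*y**2 + 4*y - 1; no integer root y with |y| ≤ 4.
  x = -3: f_y(-3, y) = 6*y**2 + 2*y; vanishes at y ∈ {0}. (-3, 0): f_x = 0, f = 0 — SINGULAR.
  x = -2: f_y(-2, y) = 6*y**2 - 1; no integer root y with |y| ≤ 4.
  x = -1: f_y(-1, y) = 6*y**2 - 2*y - 4; vanishes at y ∈ {1}. (-1, 1): f_x = -17 ≠ 0.
  x = 0: f_y(0, y) = 6*y**2 - 4*y - 9; no integer root y with |y| ≤ 4.
  x = 1: f_y(1, y) = 6*y**2 - 6*y - 16; no integer root y with |y| ≤ 4.
  x = 2: f_y(2, y) = 6*y**2 - 8*y - 25; no integer root y with |y| ≤ 4.
  x = 3: f_y(3, y) = 6*y**2 - 10*y - 36; no integer root y with |y| ≤ 4.
  x = 4: f_y(4, y) = 6*y**2 - 12*y - 49; no integer root y with |y| ≤ 4.
Only singular point on the grid: (-3, 0).
Classify: substitute x = -3 + u, y = 0 + v and expand: f = -u**3 - u**2*v - u*v**2 + 2*v**3 + v**2.
No constant or linear terms (consistent with a singular point). Quadratic part: v**2. Cubic part: -u**3 - u**2*v - u*v**2 + 2*v**3.
The quadratic part v**2 is a perfect square, so there is a single (double) tangent line v = 0, i.e. y = 0. Restricting the cubic part to that line (v = 0) leaves -u**3 ≠ 0, so f is not divisible by v and the branch is v² ≈ u**3 to lowest order — this is a cusp.
Classification: cusp.


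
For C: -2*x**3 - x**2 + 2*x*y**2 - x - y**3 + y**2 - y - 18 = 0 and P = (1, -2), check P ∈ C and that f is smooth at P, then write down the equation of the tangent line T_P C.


Tangent line at P: -x - 25*y - 49 = 0.

Step 1: f(1, -2) = 0, so P lies on C.
Step 2: partial derivatives
  f_x(x, y) = -6*x**2 - 2*x + 2*y**2 - 1, f_y(x, y) = 4*x*y - 3*y**2 + 2*y - 1.
  f_x(P) = -1, f_y(P) = -25 (gradient nonzero, so P is smooth).
Step 3: tangent line at P: -1·(x − 1) + -25·(y − -2) = 0.
Expanding: -x - 25*y - 49 = 0.


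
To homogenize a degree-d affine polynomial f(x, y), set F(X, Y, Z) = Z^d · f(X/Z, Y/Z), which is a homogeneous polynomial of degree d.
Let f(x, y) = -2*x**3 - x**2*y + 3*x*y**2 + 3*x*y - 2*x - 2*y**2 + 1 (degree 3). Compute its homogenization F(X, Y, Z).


F(X, Y, Z) = -2*X**3 - X**2*Y + 3*X*Y**2 + 3*X*Y*Z - 2*X*Z**2 - 2*Y**2*Z + Z**3

deg(f) = 3.
Substitute x = X/Z, y = Y/Z into f, then multiply by Z^3.
  monomial -2·x^3·y^0 ↦ -2·X^3·Y^0·Z^0.
  monomial -1·x^2·y^1 ↦ -1·X^2·Y^1·Z^0.
  monomial 3·x^1·y^2 ↦ 3·X^1·Y^2·Z^0.
  monomial 3·x^1·y^1 ↦ 3·X^1·Y^1·Z^1.
  monomial -2·x^1·y^0 ↦ -2·X^1·Y^0·Z^2.
  monomial -2·x^0·y^2 ↦ -2·X^0·Y^2·Z^1.
  monomial 1·x^0·y^0 ↦ 1·X^0·Y^0·Z^3.
Collecting: F(X, Y, Z) = -2*X**3 - X**2*Y + 3*X*Y**2 + 3*X*Y*Z - 2*X*Z**2 - 2*Y**2*Z + Z**3.


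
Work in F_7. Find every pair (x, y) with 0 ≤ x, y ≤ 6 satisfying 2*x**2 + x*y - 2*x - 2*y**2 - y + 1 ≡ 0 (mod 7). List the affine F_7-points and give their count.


Affine F_7-points: {(0, 4), (0, 6), (1, 2), (1, 5), (5, 3), (5, 6), (6, 2), (6, 4)}; count = 8.

For each of the 49 pairs (x, y) ∈ F_7², evaluate f(x, y) mod 7. Record the zeros.
  x = 0: [0↦1, 1↦5, 2↦5, 3↦1, 4↦0, 5↦2, 6↦0]  zeros at y ∈ {4, 6}
  x = 1: [0↦1, 1↦6, 2↦0, 3↦4, 4↦4, 5↦0, 6↦6]  zeros at y ∈ {2, 5}
  x = 2: [0↦5, 1↦4, 2↦6, 3↦4, 4↦5, 5↦2, 6↦2]  zeros at y ∈ ∅
  x = 3: [0↦6, 1↦6, 2↦2, 3↦1, 4↦3, 5↦1, 6↦2]  zeros at y ∈ ∅
  x = 4: [0↦4, 1↦5, 2↦2, 3↦2, 4↦5, 5↦4, 6↦6]  zeros at y ∈ ∅
  x = 5: [0↦6, 1↦1, 2↦6, 3↦0, 4↦4, 5↦4, 6↦0]  zeros at y ∈ {3, 6}
  x = 6: [0↦5, 1↦1, 2↦0, 3↦2, 4↦0, 5↦1, 6↦5]  zeros at y ∈ {2, 4}
Collecting zeros: affine points = {(0, 4), (0, 6), (1, 2), (1, 5), (5, 3), (5, 6), (6, 2), (6, 4)}.
Total count |C(F_7)_aff| = 8.


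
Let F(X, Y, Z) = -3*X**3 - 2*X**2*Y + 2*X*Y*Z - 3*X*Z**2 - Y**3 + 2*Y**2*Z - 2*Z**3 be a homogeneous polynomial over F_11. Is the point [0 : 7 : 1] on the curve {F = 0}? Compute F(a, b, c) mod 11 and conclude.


F(0,7,1) ≡ 6 (mod 11); P is NOT on the curve.

Evaluate F(0, 7, 1) term-by-term (mod 11).
  -3*X**3 ↦ -3·0·1·1 = 0
  -2*X**2*Y ↦ -2·0·7·1 = 0
  2*X*Y*Z ↦ 2·0·7·1 = 0
  -3*X*Z**2 ↦ -3·0·1·1 = 0
  -Y**3 ↦ -1·1·343·1 = -343
  2*Y**2*Z ↦ 2·1·49·1 = 98
  -2*Z**3 ↦ -2·1·1·1 = -2
Sum: F(0, 7, 1) = (0) + (0) + (0) + (0) + (-343) + (98) + (-2) = -247.
Reducing mod 11: -247 ≡ 6 (mod 11).
Since F(a, b, c) ≡ 6 ≠ 0 (mod 11), P does NOT lie on the curve.


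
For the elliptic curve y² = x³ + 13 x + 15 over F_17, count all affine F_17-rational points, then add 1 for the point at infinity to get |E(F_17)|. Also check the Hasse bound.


Affine points = {(0, 7), (0, 10), (2, 7), (2, 10), (3, 8), (3, 9), (5, 1), (5, 16), (8, 6), (8, 11), (13, 1), (13, 16), (14, 0), (15, 7), (15, 10), (16, 1), (16, 16)}; affine count = 17; |E(F_17)| = 18.

Discriminant check: Δ ∝ 4a³ + 27b² = 4·13³ + 27·15² = 4·2197 + 27·225 ≡ 5 (mod 17). Nonzero ⇒ E is nonsingular.
For each x ∈ F_17, compute rhs = x³ + 13·x + 15 mod 17, then count y ∈ F_17 with y² ≡ rhs.
  x = 0: rhs = 15, matching y values: 7, 10 (2 points).
  x = 1: rhs = 12, matching y values: none (0 points).
  x = 2: rhs = 15, matching y values: 7, 10 (2 points).
  x = 3: rhs = 13, matching y values: 8, 9 (2 points).
  x = 4: rhs = 12, matching y values: none (0 points).
  x = 5: rhs = 1, matching y values: 1, 16 (2 points).
  x = 6: rhs = 3, matching y values: none (0 points).
  x = 7: rhs = 7, matching y values: none (0 points).
  x = 8: rhs = 2, matching y values: 6, 11 (2 points).
  x = 9: rhs = 11, matching y values: none (0 points).
  x = 10: rhs = 6, matching y values: none (0 points).
  x = 11: rhs = 10, matching y values: none (0 points).
  x = 12: rhs = 12, matching y values: none (0 points).
  x = 13: rhs = 1, matching y values: 1, 16 (2 points).
  x = 14: rhs = 0, matching y values: 0 (1 points).
  x = 15: rhs = 15, matching y values: 7, 10 (2 points).
  x = 16: rhs = 1, matching y values: 1, 16 (2 points).
Total affine count: 17.
Full point count |E(F_17)| = 17 + 1 = 18.
Hasse bound: |18 − (17+1)| = |0| = 0 ≤ 2√17 ≈ 8.2462 ✓.


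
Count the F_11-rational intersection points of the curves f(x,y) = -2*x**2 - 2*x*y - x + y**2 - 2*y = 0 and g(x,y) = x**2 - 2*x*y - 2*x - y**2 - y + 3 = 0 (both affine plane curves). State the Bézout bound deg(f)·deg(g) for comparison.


Common zeros: {(7, 6)}; count = 1; Bézout bound = 4.

deg(f) = 2, deg(g) = 2, so Bézout bound = 4.
Scan x ∈ F_11. For each x, list the y ∈ F_11 with f(x, y) ≡ 0 and those with g(x, y) ≡ 0 (mod 11); the common zeros in that column are the intersection.
  x = 0: f ≡ 0 at y ∈ {0, 2}; g ≡ 0 at y ∈ ∅; common: ∅.
  x = 1: f ≡ 0 at y ∈ ∅; g ≡ 0 at y ∈ ∅; common: ∅.
  x = 2: f ≡ 0 at y ∈ ∅; g ≡ 0 at y ∈ {2, 4}; common: ∅.
  x = 3: f ≡ 0 at y ∈ {2, 6}; g ≡ 0 at y ∈ ∅; common: ∅.
  x = 4: f ≡ 0 at y ∈ ∅; g ≡ 0 at y ∈ {0, 2}; common: ∅.
  x = 5: f ≡ 0 at y ∈ {0, 1}; g ≡ 0 at y ∈ ∅; common: ∅.
  x = 6: f ≡ 0 at y ∈ ∅; g ≡ 0 at y ∈ ∅; common: ∅.
  x = 7: f ≡ 0 at y ∈ {6, 10}; g ≡ 0 at y ∈ {1, 6}; common: {6}.
  x = 8: f ≡ 0 at y ∈ ∅; g ≡ 0 at y ∈ {1, 4}; common: ∅.
  x = 9: f ≡ 0 at y ∈ ∅; g ≡ 0 at y ∈ {0, 3}; common: ∅.
  x = 10: f ≡ 0 at y ∈ {1, 10}; g ≡ 0 at y ∈ {3, 9}; common: ∅.
Collecting: common zeros = {(7, 6)}, so the count is 1.
Comparison with the Bézout bound: 1 ≤ 4 = deg(f)·deg(g), as expected for curves with no common component (the affine F_11-count falls short of the bound because intersections may lie at infinity, over extension fields, or carry multiplicity).


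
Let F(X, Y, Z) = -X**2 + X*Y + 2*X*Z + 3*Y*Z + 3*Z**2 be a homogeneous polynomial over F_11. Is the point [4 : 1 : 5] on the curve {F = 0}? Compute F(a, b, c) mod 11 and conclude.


F(4,1,5) ≡ 8 (mod 11); P is NOT on the curve.

Evaluate F(4, 1, 5) term-by-term (mod 11).
  -X**2 ↦ -1·16·1·1 = -16
  X*Y ↦ 1·4·1·1 = 4
  2*X*Z ↦ 2·4·1·5 = 40
  3*Y*Z ↦ 3·1·1·5 = 15
  3*Z**2 ↦ 3·1·1·25 = 75
Sum: F(4, 1, 5) = (-16) + (4) + (40) + (15) + (75) = 118.
Reducing mod 11: 118 ≡ 8 (mod 11).
Since F(a, b, c) ≡ 8 ≠ 0 (mod 11), P does NOT lie on the curve.


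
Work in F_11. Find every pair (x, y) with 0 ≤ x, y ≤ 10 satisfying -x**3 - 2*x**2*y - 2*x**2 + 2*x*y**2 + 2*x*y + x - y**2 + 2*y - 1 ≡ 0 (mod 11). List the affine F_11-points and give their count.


Affine F_11-points: {(0, 1), (1, 1), (1, 8), (3, 6), (3, 7), (6, 1), (10, 5), (10, 9)}; count = 8.

For each of the 121 pairs (x, y) ∈ F_11², evaluate f(x, y) mod 11. Record the zeros.
  x = 0: [0↦10, 1↦0, 2↦10, 3↦7, 4↦2, 5↦6, 6↦8, 7↦8, 8↦6, 9↦2, 10↦7]  zeros at y ∈ {1}
  x = 1: [0↦8, 1↦0, 2↦5, 3↦1, 4↦10, 5↦10, 6↦1, 7↦5, 8↦0, 9↦8, 10↦7]  zeros at y ∈ {1, 8}
  x = 2: [0↦7, 1↦8, 2↦4, 3↦6, 4↦3, 5↦6, 6↦4, 7↦8, 8↦7, 9↦1, 10↦1]  zeros at y ∈ ∅
  x = 3: [0↦1, 1↦7, 2↦1, 3↦5, 4↦8, 5↦10, 6↦0, 7↦0, 8↦10, 9↦8, 10↦5]  zeros at y ∈ {6, 7}
  x = 4: [0↦6, 1↦2, 2↦1, 3↦3, 4↦8, 5↦5, 6↦5, 7↦8, 8↦3, 9↦1, 10↦2]  zeros at y ∈ ∅
  x = 5: [0↦5, 1↦9, 2↦9, 3↦5, 4↦8, 5↦7, 6↦2, 7↦4, 8↦2, 9↦7, 10↦8]  zeros at y ∈ ∅
  x = 6: [0↦3, 1↦0, 2↦8, 3↦5, 4↦2, 5↦10, 6↦7, 7↦4, 8↦1, 9↦9, 10↦6]  zeros at y ∈ {1}
  x = 7: [0↦5, 1↦2, 2↦3, 3↦8, 4↦6, 5↦8, 6↦3, 7↦2, 8↦5, 9↦1, 10↦1]  zeros at y ∈ ∅
  x = 8: [0↦5, 1↦9, 2↦10, 3↦8, 4↦3, 5↦6, 6↦6, 7↦3, 8↦8, 9↦10, 10↦9]  zeros at y ∈ ∅
  x = 9: [0↦8, 1↦4, 2↦1, 3↦10, 4↦9, 5↦9, 6↦10, 7↦1, 8↦4, 9↦8, 10↦2]  zeros at y ∈ ∅
  x = 10: [0↦8, 1↦3, 2↦3, 3↦8, 4↦7, 5↦0, 6↦9, 7↦1, 8↦9, 9↦0, 10↦7]  zeros at y ∈ {5, 9}
Collecting zeros: affine points = {(0, 1), (1, 1), (1, 8), (3, 6), (3, 7), (6, 1), (10, 5), (10, 9)}.
Total count |C(F_11)_aff| = 8.


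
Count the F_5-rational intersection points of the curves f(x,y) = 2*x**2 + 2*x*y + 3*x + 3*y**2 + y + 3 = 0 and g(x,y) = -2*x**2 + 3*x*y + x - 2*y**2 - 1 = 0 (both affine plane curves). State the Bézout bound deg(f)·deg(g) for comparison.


Common zeros: {(2, 4)}; count = 1; Bézout bound = 4.

deg(f) = 2, deg(g) = 2, so Bézout bound = 4.
Scan x ∈ F_5. For each x, list the y ∈ F_5 with f(x, y) ≡ 0 and those with g(x, y) ≡ 0 (mod 5); the common zeros in that column are the intersection.
  x = 0: f ≡ 0 at y ∈ {4}; g ≡ 0 at y ∈ ∅; common: ∅.
  x = 1: f ≡ 0 at y ∈ ∅; g ≡ 0 at y ∈ ∅; common: ∅.
  x = 2: f ≡ 0 at y ∈ {1, 4}; g ≡ 0 at y ∈ {4}; common: {4}.
  x = 3: f ≡ 0 at y ∈ {0, 1}; g ≡ 0 at y ∈ ∅; common: ∅.
  x = 4: f ≡ 0 at y ∈ ∅; g ≡ 0 at y ∈ ∅; common: ∅.
Collecting: common zeros = {(2, 4)}, so the count is 1.
Comparison with the Bézout bound: 1 ≤ 4 = deg(f)·deg(g), as expected for curves with no common component (the affine F_5-count falls short of the bound because intersections may lie at infinity, over extension fields, or carry multiplicity).


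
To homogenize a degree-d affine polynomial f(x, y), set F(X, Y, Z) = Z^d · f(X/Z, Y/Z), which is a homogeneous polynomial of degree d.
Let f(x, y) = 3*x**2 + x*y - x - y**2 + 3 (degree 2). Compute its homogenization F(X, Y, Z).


F(X, Y, Z) = 3*X**2 + X*Y - X*Z - Y**2 + 3*Z**2

deg(f) = 2.
Substitute x = X/Z, y = Y/Z into f, then multiply by Z^2.
  monomial 3·x^2·y^0 ↦ 3·X^2·Y^0·Z^0.
  monomial 1·x^1·y^1 ↦ 1·X^1·Y^1·Z^0.
  monomial -1·x^1·y^0 ↦ -1·X^1·Y^0·Z^1.
  monomial -1·x^0·y^2 ↦ -1·X^0·Y^2·Z^0.
  monomial 3·x^0·y^0 ↦ 3·X^0·Y^0·Z^2.
Collecting: F(X, Y, Z) = 3*X**2 + X*Y - X*Z - Y**2 + 3*Z**2.


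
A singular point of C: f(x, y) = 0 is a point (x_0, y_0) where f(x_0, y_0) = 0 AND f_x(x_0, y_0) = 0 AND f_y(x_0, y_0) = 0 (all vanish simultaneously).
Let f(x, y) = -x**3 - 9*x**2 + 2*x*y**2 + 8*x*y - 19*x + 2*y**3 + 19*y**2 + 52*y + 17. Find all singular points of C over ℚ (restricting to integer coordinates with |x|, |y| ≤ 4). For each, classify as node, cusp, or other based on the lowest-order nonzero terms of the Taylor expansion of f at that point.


Singular points: {(-3, -2)}; classification: cusp.

Compute partial derivatives:
  f_x = -3*x**2 - 18*x + 2*y**2 + 8*y - 19.
  f_y = 4*x*y + 8*x + 6*y**2 + 38*y + 52.
Scan x_0 ∈ {−4, ..., 4}. For each x_0, f_y(x_0, y) is a polynomial in y; find its integer roots y ∈ {−4, ..., 4}, then test f_x and f at those candidates.
  x = -4: f_y(-4, y) = 6*y**2 + 22*y + 20; vanishes at y ∈ {-2}. (-4, -2): f_x = -3 ≠ 0.
  x = -3: f_y(-3, y) = 6*y**2 + 26*y + 28; vanishes at y ∈ {-2}. (-3, -2): f_x = 0, f = 0 — SINGULAR.
  x = -2: f_y(-2, y) = 6*y**2 + 30*y + 36; vanishes at y ∈ {-3, -2}. (-2, -3): f_x = -1 ≠ 0; (-2, -2): f_x = -3 ≠ 0.
  x = -1: f_y(-1, y) = 6*y**2 + 34*y + 44; vanishes at y ∈ {-2}. (-1, -2): f_x = -12 ≠ 0.
  x = 0: f_y(0, y) = 6*y**2 + 38*y + 52; vanishes at y ∈ {-2}. (0, -2): f_x = -27 ≠ 0.
  x = 1: f_y(1, y) = 6*y**2 + 42*y + 60; vanishes at y ∈ {-2}. (1, -2): f_x = -48 ≠ 0.
  x = 2: f_y(2, y) = 6*y**2 + 46*y + 68; vanishes at y ∈ {-2}. (2, -2): f_x = -75 ≠ 0.
  x = 3: f_y(3, y) = 6*y**2 + 50*y + 76; vanishes at y ∈ {-2}. (3, -2): f_x = -108 ≠ 0.
  x = 4: f_y(4, y) = 6*y**2 + 54*y + 84; vanishes at y ∈ {-2}. (4, -2): f_x = -147 ≠ 0.
Only singular point on the grid: (-3, -2).
Classify: substitute x = -3 + u, y = -2 + v and expand: f = -u**3 + 2*u*v**2 + 2*v**3 + v**2.
No constant or linear terms (consistent with a singular point). Quadratic part: v**2. Cubic part: -u**3 + 2*u*v**2 + 2*v**3.
The quadratic part v**2 is a perfect square, so there is a single (double) tangent line v = 0, i.e. y = -2. Restricting the cubic part to that line (v = 0) leaves -u**3 ≠ 0, so f is not divisible by v and the branch is v² ≈ u**3 to lowest order — this is a cusp.
Classification: cusp.


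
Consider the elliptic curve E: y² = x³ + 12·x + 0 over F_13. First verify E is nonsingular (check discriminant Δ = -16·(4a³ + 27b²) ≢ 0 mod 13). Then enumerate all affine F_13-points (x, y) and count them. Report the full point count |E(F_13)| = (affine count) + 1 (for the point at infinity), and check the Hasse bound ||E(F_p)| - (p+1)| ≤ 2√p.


Affine points = {(0, 0), (1, 0), (5, 4), (5, 9), (8, 6), (8, 7), (12, 0)}; affine count = 7; |E(F_13)| = 8.

Discriminant check: Δ ∝ 4a³ + 27b² = 4·12³ + 27·0² = 4·1728 + 27·0 ≡ 9 (mod 13). Nonzero ⇒ E is nonsingular.
For each x ∈ F_13, compute rhs = x³ + 12·x + 0 mod 13, then count y ∈ F_13 with y² ≡ rhs.
  x = 0: rhs = 0, matching y values: 0 (1 points).
  x = 1: rhs = 0, matching y values: 0 (1 points).
  x = 2: rhs = 6, matching y values: none (0 points).
  x = 3: rhs = 11, matching y values: none (0 points).
  x = 4: rhs = 8, matching y values: none (0 points).
  x = 5: rhs = 3, matching y values: 4, 9 (2 points).
  x = 6: rhs = 2, matching y values: none (0 points).
  x = 7: rhs = 11, matching y values: none (0 points).
  x = 8: rhs = 10, matching y values: 6, 7 (2 points).
  x = 9: rhs = 5, matching y values: none (0 points).
  x = 10: rhs = 2, matching y values: none (0 points).
  x = 11: rhs = 7, matching y values: none (0 points).
  x = 12: rhs = 0, matching y values: 0 (1 points).
Total affine count: 7.
Full point count |E(F_13)| = 7 + 1 = 8.
Hasse bound: |8 − (13+1)| = |-6| = 6 ≤ 2√13 ≈ 7.2111 ✓.


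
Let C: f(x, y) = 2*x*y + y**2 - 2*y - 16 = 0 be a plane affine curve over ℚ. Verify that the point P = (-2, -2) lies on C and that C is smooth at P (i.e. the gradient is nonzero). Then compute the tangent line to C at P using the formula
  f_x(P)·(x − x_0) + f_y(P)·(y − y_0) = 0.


Tangent line at P: -4*x - 10*y - 28 = 0.

Step 1: f(-2, -2) = 0, so P lies on C.
Step 2: partial derivatives
  f_x(x, y) = 2*y, f_y(x, y) = 2*x + 2*y - 2.
  f_x(P) = -4, f_y(P) = -10 (gradient nonzero, so P is smooth).
Step 3: tangent line at P: -4·(x − -2) + -10·(y − -2) = 0.
Expanding: -4*x - 10*y - 28 = 0.


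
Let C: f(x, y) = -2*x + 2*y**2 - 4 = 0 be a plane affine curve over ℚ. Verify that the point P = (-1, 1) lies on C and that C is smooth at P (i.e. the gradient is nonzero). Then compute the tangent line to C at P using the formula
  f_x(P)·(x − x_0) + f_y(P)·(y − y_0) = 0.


Tangent line at P: -2*x + 4*y - 6 = 0.

Step 1: f(-1, 1) = 0, so P lies on C.
Step 2: partial derivatives
  f_x(x, y) = -2, f_y(x, y) = 4*y.
  f_x(P) = -2, f_y(P) = 4 (gradient nonzero, so P is smooth).
Step 3: tangent line at P: -2·(x − -1) + 4·(y − 1) = 0.
Expanding: -2*x + 4*y - 6 = 0.


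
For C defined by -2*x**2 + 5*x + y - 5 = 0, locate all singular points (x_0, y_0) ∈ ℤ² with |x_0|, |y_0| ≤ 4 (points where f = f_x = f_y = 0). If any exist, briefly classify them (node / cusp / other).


No singular points in the scanned grid; C is smooth there.

Compute partial derivatives:
  f_x = 5 - 4*x.
  f_y = 1.
f_y = 1 is a nonzero constant, so f_y never vanishes: no point (x, y) can satisfy f = f_x = f_y = 0. In particular no (x, y) ∈ {−4, ..., 4}² is singular; the curve is smooth.


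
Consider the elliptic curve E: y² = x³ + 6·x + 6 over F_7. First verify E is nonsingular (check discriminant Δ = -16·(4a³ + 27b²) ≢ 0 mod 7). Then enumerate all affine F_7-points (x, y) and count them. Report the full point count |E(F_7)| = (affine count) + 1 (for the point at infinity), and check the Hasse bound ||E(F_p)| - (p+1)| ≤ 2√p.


Affine points = {(3, 3), (3, 4), (5, 0)}; affine count = 3; |E(F_7)| = 4.

Discriminant check: Δ ∝ 4a³ + 27b² = 4·6³ + 27·6² = 4·216 + 27·36 ≡ 2 (mod 7). Nonzero ⇒ E is nonsingular.
For each x ∈ F_7, compute rhs = x³ + 6·x + 6 mod 7, then count y ∈ F_7 with y² ≡ rhs.
  x = 0: rhs = 6, matching y values: none (0 points).
  x = 1: rhs = 6, matching y values: none (0 points).
  x = 2: rhs = 5, matching y values: none (0 points).
  x = 3: rhs = 2, matching y values: 3, 4 (2 points).
  x = 4: rhs = 3, matching y values: none (0 points).
  x = 5: rhs = 0, matching y values: 0 (1 points).
  x = 6: rhs = 6, matching y values: none (0 points).
Total affine count: 3.
Full point count |E(F_7)| = 3 + 1 = 4.
Hasse bound: |4 − (7+1)| = |-4| = 4 ≤ 2√7 ≈ 5.2915 ✓.


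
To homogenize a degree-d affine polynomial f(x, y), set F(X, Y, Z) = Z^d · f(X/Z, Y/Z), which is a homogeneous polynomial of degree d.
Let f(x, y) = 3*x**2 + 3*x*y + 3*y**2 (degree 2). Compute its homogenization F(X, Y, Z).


F(X, Y, Z) = 3*X**2 + 3*X*Y + 3*Y**2

deg(f) = 2.
Substitute x = X/Z, y = Y/Z into f, then multiply by Z^2.
  monomial 3·x^2·y^0 ↦ 3·X^2·Y^0·Z^0.
  monomial 3·x^1·y^1 ↦ 3·X^1·Y^1·Z^0.
  monomial 3·x^0·y^2 ↦ 3·X^0·Y^2·Z^0.
Collecting: F(X, Y, Z) = 3*X**2 + 3*X*Y + 3*Y**2.


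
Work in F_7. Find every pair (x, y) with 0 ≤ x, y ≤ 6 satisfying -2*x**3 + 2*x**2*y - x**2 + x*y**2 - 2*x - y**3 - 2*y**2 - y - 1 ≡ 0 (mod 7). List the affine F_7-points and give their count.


Affine F_7-points: {(0, 3), (1, 1), (1, 6), (3, 0), (4, 2), (5, 5), (6, 3)}; count = 7.

For each of the 49 pairs (x, y) ∈ F_7², evaluate f(x, y) mod 7. Record the zeros.
  x = 0: [0↦6, 1↦2, 2↦2, 3↦0, 4↦4, 5↦1, 6↦6]  zeros at y ∈ {3}
  x = 1: [0↦1, 1↦0, 2↦5, 3↦3, 4↦2, 5↦3, 6↦0]  zeros at y ∈ {1, 6}
  x = 2: [0↦3, 1↦2, 2↦2, 3↦4, 4↦2, 5↦4, 6↦4]  zeros at y ∈ ∅
  x = 3: [0↦0, 1↦3, 2↦2, 3↦5, 4↦6, 5↦6, 6↦6]  zeros at y ∈ {0}
  x = 4: [0↦1, 1↦5, 2↦0, 3↦1, 4↦2, 5↦4, 6↦1]  zeros at y ∈ {2}
  x = 5: [0↦1, 1↦3, 2↦5, 3↦1, 4↦6, 5↦0, 6↦5]  zeros at y ∈ {5}
  x = 6: [0↦2, 1↦6, 2↦5, 3↦0, 4↦6, 5↦3, 6↦6]  zeros at y ∈ {3}
Collecting zeros: affine points = {(0, 3), (1, 1), (1, 6), (3, 0), (4, 2), (5, 5), (6, 3)}.
Total count |C(F_7)_aff| = 7.


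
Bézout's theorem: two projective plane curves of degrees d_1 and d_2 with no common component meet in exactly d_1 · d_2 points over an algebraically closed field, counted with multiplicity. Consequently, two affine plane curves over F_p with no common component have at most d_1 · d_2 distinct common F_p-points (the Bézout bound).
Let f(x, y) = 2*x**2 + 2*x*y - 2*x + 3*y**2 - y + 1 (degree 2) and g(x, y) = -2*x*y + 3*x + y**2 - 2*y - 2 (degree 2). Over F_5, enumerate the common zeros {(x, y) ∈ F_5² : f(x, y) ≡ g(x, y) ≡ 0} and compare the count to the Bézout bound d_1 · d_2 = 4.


Common zeros: {(3, 2), (4, 0)}; count = 2; Bézout bound = 4.

deg(f) = 2, deg(g) = 2, so Bézout bound = 4.
Scan x ∈ F_5. For each x, list the y ∈ F_5 with f(x, y) ≡ 0 and those with g(x, y) ≡ 0 (mod 5); the common zeros in that column are the intersection.
  x = 0: f ≡ 0 at y ∈ {3, 4}; g ≡ 0 at y ∈ ∅; common: ∅.
  x = 1: f ≡ 0 at y ∈ {1, 2}; g ≡ 0 at y ∈ ∅; common: ∅.
  x = 2: f ≡ 0 at y ∈ {0, 4}; g ≡ 0 at y ∈ {3}; common: ∅.
  x = 3: f ≡ 0 at y ∈ {2, 3}; g ≡ 0 at y ∈ {1, 2}; common: {2}.
  x = 4: f ≡ 0 at y ∈ {0, 1}; g ≡ 0 at y ∈ {0}; common: {0}.
Collecting: common zeros = {(3, 2), (4, 0)}, so the count is 2.
Comparison with the Bézout bound: 2 ≤ 4 = deg(f)·deg(g), as expected for curves with no common component (the affine F_5-count falls short of the bound because intersections may lie at infinity, over extension fields, or carry multiplicity).


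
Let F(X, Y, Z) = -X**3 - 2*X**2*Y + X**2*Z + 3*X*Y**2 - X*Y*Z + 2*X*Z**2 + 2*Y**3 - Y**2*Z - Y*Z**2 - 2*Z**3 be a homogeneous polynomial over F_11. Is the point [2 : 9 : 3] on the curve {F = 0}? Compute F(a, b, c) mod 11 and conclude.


F(2,9,3) ≡ 6 (mod 11); P is NOT on the curve.

Evaluate F(2, 9, 3) term-by-term (mod 11).
  -X**3 ↦ -1·8·1·1 = -8
  -2*X**2*Y ↦ -2·4·9·1 = -72
  X**2*Z ↦ 1·4·1·3 = 12
  3*X*Y**2 ↦ 3·2·81·1 = 486
  -X*Y*Z ↦ -1·2·9·3 = -54
  2*X*Z**2 ↦ 2·2·1·9 = 36
  2*Y**3 ↦ 2·1·729·1 = 1458
  -Y**2*Z ↦ -1·1·81·3 = -243
  -Y*Z**2 ↦ -1·1·9·9 = -81
  -2*Z**3 ↦ -2·1·1·27 = -54
Sum: F(2, 9, 3) = (-8) + (-72) + (12) + (486) + (-54) + (36) + (1458) + (-243) + (-81) + (-54) = 1480.
Reducing mod 11: 1480 ≡ 6 (mod 11).
Since F(a, b, c) ≡ 6 ≠ 0 (mod 11), P does NOT lie on the curve.


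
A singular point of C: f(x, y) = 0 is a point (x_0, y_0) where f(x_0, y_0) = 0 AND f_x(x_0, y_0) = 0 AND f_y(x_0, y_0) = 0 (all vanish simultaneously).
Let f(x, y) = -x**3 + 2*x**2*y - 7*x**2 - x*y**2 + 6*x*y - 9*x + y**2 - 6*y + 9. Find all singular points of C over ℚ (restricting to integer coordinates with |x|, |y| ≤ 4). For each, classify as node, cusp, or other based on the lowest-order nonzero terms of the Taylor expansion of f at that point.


Singular points: {(0, 3)}; classification: node.

Compute partial derivatives:
  f_x = -3*x**2 + 4*x*y - 14*x - y**2 + 6*y - 9.
  f_y = 2*x**2 - 2*x*y + 6*x + 2*y - 6.
Scan x_0 ∈ {−4, ..., 4}. For each x_0, f_y(x_0, y) is a polynomial in y; find its integer roots y ∈ {−4, ..., 4}, then test f_x and f at those candidates.
  x = -4: f_y(-4, y) = 10*y + 2; no integer root y with |y| ≤ 4.
  x = -3: f_y(-3, y) = 8*y - 6; no integer root y with |y| ≤ 4.
  x = -2: f_y(-2, y) = 6*y - 10; no integer root y with |y| ≤ 4.
  x = -1: f_y(-1, y) = 4*y - 10; no integer root y with |y| ≤ 4.
  x = 0: f_y(0, y) = 2*y - 6; vanishes at y ∈ {3}. (0, 3): f_x = 0, f = 0 — SINGULAR.
  x = 1: f_y(1, y) = 2; no integer root y with |y| ≤ 4.
  x = 2: f_y(2, y) = 14 - 2*y; no integer root y with |y| ≤ 4.
  x = 3: f_y(3, y) = 30 - 4*y; no integer root y with |y| ≤ 4.
  x = 4: f_y(4, y) = 50 - 6*y; no integer root y with |y| ≤ 4.
Only singular point on the grid: (0, 3).
Classify: substitute x = 0 + u, y = 3 + v and expand: f = -u**3 + 2*u**2*v - u**2 - u*v**2 + v**2.
No constant or linear terms (consistent with a singular point). Quadratic part: -u**2 + v**2. Cubic part: -u**3 + 2*u**2*v - u*v**2.
The quadratic part v**2 - u**2 = (v − u)(v + u) splits into two distinct linear factors, so there are two distinct tangent lines y − 3 = ±(x − 0) — this is a node (ordinary double point).
Classification: node.


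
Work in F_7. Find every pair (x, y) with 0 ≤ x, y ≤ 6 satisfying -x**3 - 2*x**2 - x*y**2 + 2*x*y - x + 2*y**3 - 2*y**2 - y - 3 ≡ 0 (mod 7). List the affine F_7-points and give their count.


Affine F_7-points: {(1, 0), (1, 1), (1, 4), (2, 0), (3, 1), (3, 6), (5, 5)}; count = 7.

For each of the 49 pairs (x, y) ∈ F_7², evaluate f(x, y) mod 7. Record the zeros.
  x = 0: [0↦4, 1↦3, 2↦3, 3↦2, 4↦5, 5↦3, 6↦1]  zeros at y ∈ ∅
  x = 1: [0↦0, 1↦0, 2↦6, 3↦2, 4↦0, 5↦5, 6↦1]  zeros at y ∈ {0, 1, 4}
  x = 2: [0↦0, 1↦1, 2↦6, 3↦6, 4↦6, 5↦4, 6↦5]  zeros at y ∈ {0}
  x = 3: [0↦5, 1↦0, 2↦4, 3↦1, 4↦3, 5↦1, 6↦0]  zeros at y ∈ {1, 6}
  x = 4: [0↦2, 1↦5, 2↦1, 3↦2, 4↦6, 5↦4, 6↦1]  zeros at y ∈ ∅
  x = 5: [0↦6, 1↦3, 2↦5, 3↦3, 4↦2, 5↦0, 6↦2]  zeros at y ∈ {5}
  x = 6: [0↦4, 1↦2, 2↦3, 3↦5, 4↦6, 5↦4, 6↦4]  zeros at y ∈ ∅
Collecting zeros: affine points = {(1, 0), (1, 1), (1, 4), (2, 0), (3, 1), (3, 6), (5, 5)}.
Total count |C(F_7)_aff| = 7.


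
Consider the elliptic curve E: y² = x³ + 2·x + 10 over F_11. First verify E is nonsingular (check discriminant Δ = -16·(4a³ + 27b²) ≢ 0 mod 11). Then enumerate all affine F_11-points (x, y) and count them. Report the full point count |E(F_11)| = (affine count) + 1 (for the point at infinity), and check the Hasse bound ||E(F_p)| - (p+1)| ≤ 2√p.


Affine points = {(2, 0), (4, 4), (4, 7), (7, 2), (7, 9), (9, 3), (9, 8)}; affine count = 7; |E(F_11)| = 8.

Discriminant check: Δ ∝ 4a³ + 27b² = 4·2³ + 27·10² = 4·8 + 27·100 ≡ 4 (mod 11). Nonzero ⇒ E is nonsingular.
For each x ∈ F_11, compute rhs = x³ + 2·x + 10 mod 11, then count y ∈ F_11 with y² ≡ rhs.
  x = 0: rhs = 10, matching y values: none (0 points).
  x = 1: rhs = 2, matching y values: none (0 points).
  x = 2: rhs = 0, matching y values: 0 (1 points).
  x = 3: rhs = 10, matching y values: none (0 points).
  x = 4: rhs = 5, matching y values: 4, 7 (2 points).
  x = 5: rhs = 2, matching y values: none (0 points).
  x = 6: rhs = 7, matching y values: none (0 points).
  x = 7: rhs = 4, matching y values: 2, 9 (2 points).
  x = 8: rhs = 10, matching y values: none (0 points).
  x = 9: rhs = 9, matching y values: 3, 8 (2 points).
  x = 10: rhs = 7, matching y values: none (0 points).
Total affine count: 7.
Full point count |E(F_11)| = 7 + 1 = 8.
Hasse bound: |8 − (11+1)| = |-4| = 4 ≤ 2√11 ≈ 6.6332 ✓.


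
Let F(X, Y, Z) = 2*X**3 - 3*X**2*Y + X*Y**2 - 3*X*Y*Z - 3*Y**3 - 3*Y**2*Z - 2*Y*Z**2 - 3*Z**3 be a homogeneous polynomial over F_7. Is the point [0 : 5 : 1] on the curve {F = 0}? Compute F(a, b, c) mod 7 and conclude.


F(0,5,1) ≡ 6 (mod 7); P is NOT on the curve.

Evaluate F(0, 5, 1) term-by-term (mod 7).
  2*X**3 ↦ 2·0·1·1 = 0
  -3*X**2*Y ↦ -3·0·5·1 = 0
  X*Y**2 ↦ 1·0·25·1 = 0
  -3*X*Y*Z ↦ -3·0·5·1 = 0
  -3*Y**3 ↦ -3·1·125·1 = -375
  -3*Y**2*Z ↦ -3·1·25·1 = -75
  -2*Y*Z**2 ↦ -2·1·5·1 = -10
  -3*Z**3 ↦ -3·1·1·1 = -3
Sum: F(0, 5, 1) = (0) + (0) + (0) + (0) + (-375) + (-75) + (-10) + (-3) = -463.
Reducing mod 7: -463 ≡ 6 (mod 7).
Since F(a, b, c) ≡ 6 ≠ 0 (mod 7), P does NOT lie on the curve.


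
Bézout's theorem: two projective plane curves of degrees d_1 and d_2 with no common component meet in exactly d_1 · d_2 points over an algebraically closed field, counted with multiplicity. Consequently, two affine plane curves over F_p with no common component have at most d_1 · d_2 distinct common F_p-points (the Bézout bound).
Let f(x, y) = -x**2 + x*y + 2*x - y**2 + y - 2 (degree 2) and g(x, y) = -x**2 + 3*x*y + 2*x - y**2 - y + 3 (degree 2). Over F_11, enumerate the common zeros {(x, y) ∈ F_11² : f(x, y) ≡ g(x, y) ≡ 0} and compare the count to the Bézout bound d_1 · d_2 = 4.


Common zeros: {(5, 9)}; count = 1; Bézout bound = 4.

deg(f) = 2, deg(g) = 2, so Bézout bound = 4.
Scan x ∈ F_11. For each x, list the y ∈ F_11 with f(x, y) ≡ 0 and those with g(x, y) ≡ 0 (mod 11); the common zeros in that column are the intersection.
  x = 0: f ≡ 0 at y ∈ {5, 7}; g ≡ 0 at y ∈ ∅; common: ∅.
  x = 1: f ≡ 0 at y ∈ {1}; g ≡ 0 at y ∈ {5, 8}; common: ∅.
  x = 2: f ≡ 0 at y ∈ {1, 2}; g ≡ 0 at y ∈ {7, 9}; common: ∅.
  x = 3: f ≡ 0 at y ∈ ∅; g ≡ 0 at y ∈ {0, 8}; common: ∅.
  x = 4: f ≡ 0 at y ∈ ∅; g ≡ 0 at y ∈ ∅; common: ∅.
  x = 5: f ≡ 0 at y ∈ {8, 9}; g ≡ 0 at y ∈ {5, 9}; common: {9}.
  x = 6: f ≡ 0 at y ∈ {9}; g ≡ 0 at y ∈ ∅; common: ∅.
  x = 7: f ≡ 0 at y ∈ {3, 5}; g ≡ 0 at y ∈ ∅; common: ∅.
  x = 8: f ≡ 0 at y ∈ ∅; g ≡ 0 at y ∈ ∅; common: ∅.
  x = 9: f ≡ 0 at y ∈ {3, 7}; g ≡ 0 at y ∈ ∅; common: ∅.
  x = 10: f ≡ 0 at y ∈ ∅; g ≡ 0 at y ∈ {0, 7}; common: ∅.
Collecting: common zeros = {(5, 9)}, so the count is 1.
Comparison with the Bézout bound: 1 ≤ 4 = deg(f)·deg(g), as expected for curves with no common component (the affine F_11-count falls short of the bound because intersections may lie at infinity, over extension fields, or carry multiplicity).


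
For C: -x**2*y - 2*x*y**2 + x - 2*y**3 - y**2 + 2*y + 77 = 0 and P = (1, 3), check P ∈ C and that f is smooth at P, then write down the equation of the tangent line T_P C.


Tangent line at P: -23*x - 71*y + 236 = 0.

Step 1: f(1, 3) = 0, so P lies on C.
Step 2: partial derivatives
  f_x(x, y) = -2*x*y - 2*y**2 + 1, f_y(x, y) = -x**2 - 4*x*y - 6*y**2 - 2*y + 2.
  f_x(P) = -23, f_y(P) = -71 (gradient nonzero, so P is smooth).
Step 3: tangent line at P: -23·(x − 1) + -71·(y − 3) = 0.
Expanding: -23*x - 71*y + 236 = 0.


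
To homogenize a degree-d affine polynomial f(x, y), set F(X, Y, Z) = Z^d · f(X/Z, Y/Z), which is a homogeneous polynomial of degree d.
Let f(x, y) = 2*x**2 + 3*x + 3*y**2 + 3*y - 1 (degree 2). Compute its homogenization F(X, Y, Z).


F(X, Y, Z) = 2*X**2 + 3*X*Z + 3*Y**2 + 3*Y*Z - Z**2

deg(f) = 2.
Substitute x = X/Z, y = Y/Z into f, then multiply by Z^2.
  monomial 2·x^2·y^0 ↦ 2·X^2·Y^0·Z^0.
  monomial 3·x^1·y^0 ↦ 3·X^1·Y^0·Z^1.
  monomial 3·x^0·y^2 ↦ 3·X^0·Y^2·Z^0.
  monomial 3·x^0·y^1 ↦ 3·X^0·Y^1·Z^1.
  monomial -1·x^0·y^0 ↦ -1·X^0·Y^0·Z^2.
Collecting: F(X, Y, Z) = 2*X**2 + 3*X*Z + 3*Y**2 + 3*Y*Z - Z**2.


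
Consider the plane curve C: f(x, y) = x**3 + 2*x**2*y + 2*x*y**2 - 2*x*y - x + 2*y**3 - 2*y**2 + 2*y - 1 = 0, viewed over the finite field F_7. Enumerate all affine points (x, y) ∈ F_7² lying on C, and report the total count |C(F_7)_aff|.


Affine F_7-points: {(0, 6), (1, 5), (2, 4), (4, 3), (5, 0), (5, 3), (6, 3)}; count = 7.

For each of the 49 pairs (x, y) ∈ F_7², evaluate f(x, y) mod 7. Record the zeros.
  x = 0: [0↦6, 1↦1, 2↦4, 3↦6, 4↦5, 5↦6, 6↦0]  zeros at y ∈ {6}
  x = 1: [0↦6, 1↦3, 2↦5, 3↦3, 4↦2, 5↦0, 6↦2]  zeros at y ∈ {5}
  x = 2: [0↦5, 1↦1, 2↦6, 3↦4, 4↦0, 5↦6, 6↦6]  zeros at y ∈ {4}
  x = 3: [0↦2, 1↦1, 2↦6, 3↦1, 4↦5, 5↦2, 6↦4]  zeros at y ∈ ∅
  x = 4: [0↦3, 1↦2, 2↦4, 3↦0, 4↦2, 5↦1, 6↦2]  zeros at y ∈ {3}
  x = 5: [0↦0, 1↦3, 2↦6, 3↦0, 4↦4, 5↦2, 6↦6]  zeros at y ∈ {0, 3}
  x = 6: [0↦6, 1↦3, 2↦4, 3↦0, 4↦3, 5↦4, 6↦1]  zeros at y ∈ {3}
Collecting zeros: affine points = {(0, 6), (1, 5), (2, 4), (4, 3), (5, 0), (5, 3), (6, 3)}.
Total count |C(F_7)_aff| = 7.


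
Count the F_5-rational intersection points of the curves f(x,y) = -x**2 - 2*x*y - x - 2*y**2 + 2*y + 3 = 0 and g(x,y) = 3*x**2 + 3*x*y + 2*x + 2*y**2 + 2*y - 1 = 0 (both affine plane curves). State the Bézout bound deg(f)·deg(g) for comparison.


Common zeros: {(3, 1)}; count = 1; Bézout bound = 4.

deg(f) = 2, deg(g) = 2, so Bézout bound = 4.
Scan x ∈ F_5. For each x, list the y ∈ F_5 with f(x, y) ≡ 0 and those with g(x, y) ≡ 0 (mod 5); the common zeros in that column are the intersection.
  x = 0: f ≡ 0 at y ∈ ∅; g ≡ 0 at y ∈ ∅; common: ∅.
  x = 1: f ≡ 0 at y ∈ ∅; g ≡ 0 at y ∈ ∅; common: ∅.
  x = 2: f ≡ 0 at y ∈ {2}; g ≡ 0 at y ∈ {0, 1}; common: ∅.
  x = 3: f ≡ 0 at y ∈ {1, 2}; g ≡ 0 at y ∈ {1}; common: {1}.
  x = 4: f ≡ 0 at y ∈ {1}; g ≡ 0 at y ∈ {0, 3}; common: ∅.
Collecting: common zeros = {(3, 1)}, so the count is 1.
Comparison with the Bézout bound: 1 ≤ 4 = deg(f)·deg(g), as expected for curves with no common component (the affine F_5-count falls short of the bound because intersections may lie at infinity, over extension fields, or carry multiplicity).


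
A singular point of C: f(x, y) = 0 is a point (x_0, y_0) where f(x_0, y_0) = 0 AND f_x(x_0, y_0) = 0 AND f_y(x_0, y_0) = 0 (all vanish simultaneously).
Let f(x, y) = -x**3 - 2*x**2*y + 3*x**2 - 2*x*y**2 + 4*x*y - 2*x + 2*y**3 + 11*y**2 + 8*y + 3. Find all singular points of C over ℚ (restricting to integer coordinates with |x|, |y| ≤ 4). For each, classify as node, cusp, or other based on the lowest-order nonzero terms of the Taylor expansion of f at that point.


Singular points: {(2, -1)}; classification: node.

Compute partial derivatives:
  f_x = -3*x**2 - 4*x*y + 6*x - 2*y**2 + 4*y - 2.
  f_y = -2*x**2 - 4*x*y + 4*x + 6*y**2 + 22*y + 8.
Scan x_0 ∈ {−4, ..., 4}. For each x_0, f_y(x_0, y) is a polynomial in y; find its integer roots y ∈ {−4, ..., 4}, then test f_x and f at those candidates.
  x = -4: f_y(-4, y) = 6*y**2 + 38*y - 40; no integer root y with |y| ≤ 4.
  x = -3: f_y(-3, y) = 6*y**2 + 34*y - 22; no integer root y with |y| ≤ 4.
  x = -2: f_y(-2, y) = 6*y**2 + 30*y - 8; no integer root y with |y| ≤ 4.
  x = -1: f_y(-1, y) = 6*y**2 + 26*y + 2; no integer root y with |y| ≤ 4.
  x = 0: f_y(0, y) = 6*y**2 + 22*y + 8; no integer root y with |y| ≤ 4.
  x = 1: f_y(1, y) = 6*y**2 + 18*y + 10; no integer root y with |y| ≤ 4.
  x = 2: f_y(2, y) = 6*y**2 + 14*y + 8; vanishes at y ∈ {-1}. (2, -1): f_x = 0, f = 0 — SINGULAR.
  x = 3: f_y(3, y) = 6*y**2 + 10*y + 2; no integer root y with |y| ≤ 4.
  x = 4: f_y(4, y) = 6*y**2 + 6*y - 8; no integer root y with |y| ≤ 4.
Only singular point on the grid: (2, -1).
Classify: substitute x = 2 + u, y = -1 + v and expand: f = -u**3 - 2*u**2*v - u**2 - 2*u*v**2 + 2*v**3 + v**2.
No constant or linear terms (consistent with a singular point). Quadratic part: -u**2 + v**2. Cubic part: -u**3 - 2*u**2*v - 2*u*v**2 + 2*v**3.
The quadratic part v**2 - u**2 = (v − u)(v + u) splits into two distinct linear factors, so there are two distinct tangent lines y − -1 = ±(x − 2) — this is a node (ordinary double point).
Classification: node.


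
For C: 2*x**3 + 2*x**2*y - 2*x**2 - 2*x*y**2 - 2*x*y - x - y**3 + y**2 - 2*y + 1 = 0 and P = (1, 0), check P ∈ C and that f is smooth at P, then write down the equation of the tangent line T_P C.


Tangent line at P: x - 2*y - 1 = 0.

Step 1: f(1, 0) = 0, so P lies on C.
Step 2: partial derivatives
  f_x(x, y) = 6*x**2 + 4*x*y - 4*x - 2*y**2 - 2*y - 1, f_y(x, y) = 2*x**2 - 4*x*y - 2*x - 3*y**2 + 2*y - 2.
  f_x(P) = 1, f_y(P) = -2 (gradient nonzero, so P is smooth).
Step 3: tangent line at P: 1·(x − 1) + -2·(y − 0) = 0.
Expanding: x - 2*y - 1 = 0.


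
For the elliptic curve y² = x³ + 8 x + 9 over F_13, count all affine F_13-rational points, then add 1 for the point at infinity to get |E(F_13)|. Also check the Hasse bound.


Affine points = {(0, 3), (0, 10), (4, 1), (4, 12), (6, 0), (8, 0), (9, 2), (9, 11), (10, 6), (10, 7), (12, 0)}; affine count = 11; |E(F_13)| = 12.

Discriminant check: Δ ∝ 4a³ + 27b² = 4·8³ + 27·9² = 4·512 + 27·81 ≡ 10 (mod 13). Nonzero ⇒ E is nonsingular.
For each x ∈ F_13, compute rhs = x³ + 8·x + 9 mod 13, then count y ∈ F_13 with y² ≡ rhs.
  x = 0: rhs = 9, matching y values: 3, 10 (2 points).
  x = 1: rhs = 5, matching y values: none (0 points).
  x = 2: rhs = 7, matching y values: none (0 points).
  x = 3: rhs = 8, matching y values: none (0 points).
  x = 4: rhs = 1, matching y values: 1, 12 (2 points).
  x = 5: rhs = 5, matching y values: none (0 points).
  x = 6: rhs = 0, matching y values: 0 (1 points).
  x = 7: rhs = 5, matching y values: none (0 points).
  x = 8: rhs = 0, matching y values: 0 (1 points).
  x = 9: rhs = 4, matching y values: 2, 11 (2 points).
  x = 10: rhs = 10, matching y values: 6, 7 (2 points).
  x = 11: rhs = 11, matching y values: none (0 points).
  x = 12: rhs = 0, matching y values: 0 (1 points).
Total affine count: 11.
Full point count |E(F_13)| = 11 + 1 = 12.
Hasse bound: |12 − (13+1)| = |-2| = 2 ≤ 2√13 ≈ 7.2111 ✓.


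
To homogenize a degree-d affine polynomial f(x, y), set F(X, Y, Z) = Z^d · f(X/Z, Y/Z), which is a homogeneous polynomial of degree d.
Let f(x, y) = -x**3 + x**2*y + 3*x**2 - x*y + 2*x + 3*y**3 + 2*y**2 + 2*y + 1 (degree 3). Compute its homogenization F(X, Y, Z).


F(X, Y, Z) = -X**3 + X**2*Y + 3*X**2*Z - X*Y*Z + 2*X*Z**2 + 3*Y**3 + 2*Y**2*Z + 2*Y*Z**2 + Z**3

deg(f) = 3.
Substitute x = X/Z, y = Y/Z into f, then multiply by Z^3.
  monomial -1·x^3·y^0 ↦ -1·X^3·Y^0·Z^0.
  monomial 1·x^2·y^1 ↦ 1·X^2·Y^1·Z^0.
  monomial 3·x^2·y^0 ↦ 3·X^2·Y^0·Z^1.
  monomial -1·x^1·y^1 ↦ -1·X^1·Y^1·Z^1.
  monomial 2·x^1·y^0 ↦ 2·X^1·Y^0·Z^2.
  monomial 3·x^0·y^3 ↦ 3·X^0·Y^3·Z^0.
  monomial 2·x^0·y^2 ↦ 2·X^0·Y^2·Z^1.
  monomial 2·x^0·y^1 ↦ 2·X^0·Y^1·Z^2.
  monomial 1·x^0·y^0 ↦ 1·X^0·Y^0·Z^3.
Collecting: F(X, Y, Z) = -X**3 + X**2*Y + 3*X**2*Z - X*Y*Z + 2*X*Z**2 + 3*Y**3 + 2*Y**2*Z + 2*Y*Z**2 + Z**3.
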